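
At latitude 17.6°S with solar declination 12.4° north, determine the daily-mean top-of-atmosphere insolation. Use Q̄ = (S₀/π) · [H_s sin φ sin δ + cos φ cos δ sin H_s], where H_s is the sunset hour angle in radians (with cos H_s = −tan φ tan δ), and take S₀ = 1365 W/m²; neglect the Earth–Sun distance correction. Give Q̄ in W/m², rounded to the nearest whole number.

361 W/m²

−tan φ tan δ = −(-0.3172)(0.2199) = 0.0698; H_s = arccos(0.0698) = 86.00°. In radians, H_s = 1.5010.
H_s sin φ sin δ = 1.5010 × -0.3024 × 0.2147 = -0.0975.
cos φ cos δ sin H_s = 0.9532 × 0.9767 × 0.9976 = 0.9288.
Q̄ = (1365/π) × (-0.0975 + 0.9288) = 434.49 × 0.8313 = 361.19 W/m².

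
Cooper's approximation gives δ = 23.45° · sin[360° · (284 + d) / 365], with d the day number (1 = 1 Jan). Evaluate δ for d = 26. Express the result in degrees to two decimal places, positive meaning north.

360 × (284 + 26) / 365 = 305.753°; sin(305.753°) = -0.8115.
δ = 23.45 × -0.8115 = -19.030° ≈ -19.03°.

-19.03°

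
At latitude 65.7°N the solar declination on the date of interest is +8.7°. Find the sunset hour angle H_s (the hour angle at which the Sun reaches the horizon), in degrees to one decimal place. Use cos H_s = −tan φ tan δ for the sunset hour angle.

−tan φ tan δ = −(2.2148)(0.1530) = -0.3389; H_s = arccos(-0.3389) = 109.81°.

109.8°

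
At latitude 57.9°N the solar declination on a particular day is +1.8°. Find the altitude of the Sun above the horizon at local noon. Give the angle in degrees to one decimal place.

At local solar noon the hour angle is zero, so the elevation is 90° − |φ − δ| = 90° − |57.9° − (1.8°)| = 90° − 56.1° = 33.9°.

33.9°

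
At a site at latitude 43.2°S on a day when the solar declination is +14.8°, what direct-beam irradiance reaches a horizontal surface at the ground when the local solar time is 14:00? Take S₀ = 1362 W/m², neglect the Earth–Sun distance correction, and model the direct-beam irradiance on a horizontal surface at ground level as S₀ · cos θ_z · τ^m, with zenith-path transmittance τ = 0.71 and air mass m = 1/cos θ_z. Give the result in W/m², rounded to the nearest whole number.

270 W/m²

Hour angle H = 15° × (14 − 12) = 30.00°.
cos θ_z = sin φ sin δ + cos φ cos δ cos H = (-0.6845)(0.2554) + (0.7290)(0.9668)(0.8660) = 0.4355.
Air mass m = 1/cos θ_z = 1/0.4355 = 2.296; τ^m = 0.71^2.296 = 0.4555.
Surface direct beam = 1362 × 0.4355 × 0.4555 = 270.18 W/m².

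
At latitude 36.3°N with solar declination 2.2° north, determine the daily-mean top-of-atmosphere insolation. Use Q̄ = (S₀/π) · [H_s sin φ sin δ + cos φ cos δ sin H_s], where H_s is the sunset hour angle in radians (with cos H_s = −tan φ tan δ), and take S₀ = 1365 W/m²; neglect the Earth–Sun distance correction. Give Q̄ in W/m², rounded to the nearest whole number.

366 W/m²

cos H_s = −tan(36.3°) · tan(2.2°) = -0.0282, so H_s = arccos(-0.0282) = 91.62°. In radians, H_s = 1.5991.
H_s sin φ sin δ = 1.5991 × 0.5920 × 0.0384 = 0.0364.
cos φ cos δ sin H_s = 0.8059 × 0.9993 × 0.9996 = 0.8050.
Q̄ = (1365/π) × (0.0364 + 0.8050) = 434.49 × 0.8414 = 365.58 W/m².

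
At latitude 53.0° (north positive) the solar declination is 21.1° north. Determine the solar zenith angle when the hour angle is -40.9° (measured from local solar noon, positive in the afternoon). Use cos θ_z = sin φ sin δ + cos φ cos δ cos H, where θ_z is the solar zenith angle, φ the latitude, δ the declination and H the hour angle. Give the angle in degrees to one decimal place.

cos θ_z = sin(53.0°) sin(21.1°) + cos(53.0°) cos(21.1°) cos(-40.90°) = 0.2875 + 0.4244 = 0.7119.
θ_z = arccos(0.7119) = 44.61°.

44.6°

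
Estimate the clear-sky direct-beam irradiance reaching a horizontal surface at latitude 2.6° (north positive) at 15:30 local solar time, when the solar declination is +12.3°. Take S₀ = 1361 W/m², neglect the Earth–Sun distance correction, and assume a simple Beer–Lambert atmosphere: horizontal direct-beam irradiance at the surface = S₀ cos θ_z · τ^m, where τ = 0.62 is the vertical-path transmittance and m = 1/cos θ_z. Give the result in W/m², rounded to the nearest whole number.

Hour angle H = 15° × (15.5 − 12) = 52.50°.
cos θ_z = sin(2.6°) sin(12.3°) + cos(2.6°) cos(12.3°) cos(52.50°) = 0.0097 + 0.5942 = 0.6039.
Air mass m = 1/cos θ_z = 1/0.6039 = 1.656; τ^m = 0.62^1.656 = 0.4531.
Surface direct beam = 1361 × 0.6039 × 0.4531 = 372.41 W/m².

372 W/m²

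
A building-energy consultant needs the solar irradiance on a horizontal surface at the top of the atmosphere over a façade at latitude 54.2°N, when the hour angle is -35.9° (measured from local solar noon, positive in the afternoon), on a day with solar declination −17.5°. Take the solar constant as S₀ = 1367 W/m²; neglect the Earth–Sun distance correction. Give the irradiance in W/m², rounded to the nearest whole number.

284 W/m²

cos θ_z = sin φ sin δ + cos φ cos δ cos H = (0.8111)(-0.3007) + (0.5850)(0.9537)(0.8100) = 0.2080.
Top-of-atmosphere irradiance = S₀ cos θ_z = 1367 × 0.2080 = 284.34 W/m².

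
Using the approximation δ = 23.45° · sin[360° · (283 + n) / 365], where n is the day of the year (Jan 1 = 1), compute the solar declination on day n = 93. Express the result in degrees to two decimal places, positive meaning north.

+4.41°

360 × (283 + 93) / 365 = 370.849°; sin(370.849°) = 0.1882.
δ = 23.45 × 0.1882 = 4.413° ≈ +4.41°.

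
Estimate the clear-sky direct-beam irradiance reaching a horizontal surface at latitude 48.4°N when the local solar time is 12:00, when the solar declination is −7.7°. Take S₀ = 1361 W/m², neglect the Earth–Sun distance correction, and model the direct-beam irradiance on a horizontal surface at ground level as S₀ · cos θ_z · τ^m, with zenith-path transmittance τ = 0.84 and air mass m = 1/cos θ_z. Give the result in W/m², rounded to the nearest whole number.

Hour angle H = 15° × (12 − 12) = 0.00°.
With φ = 48.4°, δ = -7.7°, H = 0.00°: sin φ sin δ = -0.1002, cos φ cos δ cos H = 0.6579, so cos θ_z = 0.5577.
Air mass m = 1/cos θ_z = 1/0.5577 = 1.793; τ^m = 0.84^1.793 = 0.7315.
Surface direct beam = 1361 × 0.5577 × 0.7315 = 555.23 W/m².

555 W/m²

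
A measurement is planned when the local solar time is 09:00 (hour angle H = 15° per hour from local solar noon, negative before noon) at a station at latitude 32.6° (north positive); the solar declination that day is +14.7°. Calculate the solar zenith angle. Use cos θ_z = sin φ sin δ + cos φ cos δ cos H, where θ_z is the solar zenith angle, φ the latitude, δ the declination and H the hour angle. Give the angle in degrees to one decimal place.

Hour angle H = 15° × (9 − 12) = -45.00°.
With φ = 32.6°, δ = 14.7°, H = -45.00°: sin φ sin δ = 0.1367, cos φ cos δ cos H = 0.5762, so cos θ_z = 0.7129.
θ_z = arccos(0.7129) = 44.53°.

44.5°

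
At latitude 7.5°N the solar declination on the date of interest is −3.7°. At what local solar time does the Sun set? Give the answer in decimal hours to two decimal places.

17.97 h

cos H_s = −tan(7.5°) · tan(-3.7°) = 0.0085, so H_s = arccos(0.0085) = 89.51°.
Sunset is at 12 + H_s/15 = 12 + 5.967 = 17.967 h local solar time.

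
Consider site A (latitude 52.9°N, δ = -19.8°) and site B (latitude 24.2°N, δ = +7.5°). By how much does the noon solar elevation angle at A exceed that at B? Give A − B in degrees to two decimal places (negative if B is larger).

-56.00°

A: 90° − |52.9 − (-19.8)| = 17.30°.
B: 90° − |24.2 − (7.5)| = 73.30°.
A − B = 17.30 − 73.30 = -56.00°.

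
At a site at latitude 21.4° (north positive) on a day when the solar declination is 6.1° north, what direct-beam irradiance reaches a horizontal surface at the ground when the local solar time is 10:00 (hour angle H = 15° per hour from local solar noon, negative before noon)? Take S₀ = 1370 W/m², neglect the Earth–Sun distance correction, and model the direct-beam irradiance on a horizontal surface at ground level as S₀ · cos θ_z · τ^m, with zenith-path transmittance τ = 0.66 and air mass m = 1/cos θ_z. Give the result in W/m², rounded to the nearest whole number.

Hour angle H = 15° × (10 − 12) = -30.00°.
cos θ_z = sin(21.4°) sin(6.1°) + cos(21.4°) cos(6.1°) cos(-30.00°) = 0.0388 + 0.8018 = 0.8406.
Air mass m = 1/cos θ_z = 1/0.8406 = 1.190; τ^m = 0.66^1.190 = 0.6099.
Surface direct beam = 1370 × 0.8406 × 0.6099 = 702.37 W/m².

702 W/m²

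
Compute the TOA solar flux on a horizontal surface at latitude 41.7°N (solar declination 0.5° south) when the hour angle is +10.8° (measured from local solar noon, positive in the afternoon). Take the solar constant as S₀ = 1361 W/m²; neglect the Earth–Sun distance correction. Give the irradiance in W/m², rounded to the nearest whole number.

cos θ_z = sin(41.7°) sin(-0.5°) + cos(41.7°) cos(-0.5°) cos(10.80°) = -0.0058 + 0.7334 = 0.7276.
Top-of-atmosphere irradiance = S₀ cos θ_z = 1361 × 0.7276 = 990.26 W/m².

990 W/m²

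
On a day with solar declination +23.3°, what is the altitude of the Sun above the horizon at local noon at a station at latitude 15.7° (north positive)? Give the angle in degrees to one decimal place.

At local solar noon the hour angle is zero, so the elevation is 90° − |φ − δ| = 90° − |15.7° − (23.3°)| = 90° − 7.6° = 82.4°.

82.4°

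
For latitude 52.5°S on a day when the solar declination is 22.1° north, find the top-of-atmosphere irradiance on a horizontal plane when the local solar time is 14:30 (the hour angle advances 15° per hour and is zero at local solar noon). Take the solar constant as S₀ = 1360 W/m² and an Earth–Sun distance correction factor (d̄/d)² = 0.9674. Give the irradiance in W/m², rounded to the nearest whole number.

196 W/m²

Hour angle H = 15° × (14.5 − 12) = 37.50°.
With φ = -52.5°, δ = 22.1°, H = 37.50°: sin φ sin δ = -0.2985, cos φ cos δ cos H = 0.4475, so cos θ_z = 0.1490.
Top-of-atmosphere irradiance = S₀ (d̄/d)² cos θ_z = 1360 × 0.9674 × 0.1490 = 196.03 W/m².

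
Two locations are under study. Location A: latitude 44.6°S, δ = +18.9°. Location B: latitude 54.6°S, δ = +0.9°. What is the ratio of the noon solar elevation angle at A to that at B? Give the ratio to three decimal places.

A: 90° − |-44.6 − (18.9)| = 26.50°.
B: 90° − |-54.6 − (0.9)| = 34.50°.
Ratio A/B = 26.5000 / 34.5000 = 0.7681.

0.768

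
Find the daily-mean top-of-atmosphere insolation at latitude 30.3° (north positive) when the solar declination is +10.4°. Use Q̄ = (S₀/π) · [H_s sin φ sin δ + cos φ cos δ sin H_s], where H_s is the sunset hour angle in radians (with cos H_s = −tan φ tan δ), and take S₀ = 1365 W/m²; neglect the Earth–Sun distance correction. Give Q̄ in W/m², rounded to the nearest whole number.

433 W/m²

The sunset hour angle satisfies cos H_s = −tan φ tan δ = -0.1072, giving H_s = 96.15°. In radians, H_s = 1.6781.
H_s sin φ sin δ = 1.6781 × 0.5045 × 0.1805 = 0.1528.
cos φ cos δ sin H_s = 0.8634 × 0.9836 × 0.9942 = 0.8443.
Q̄ = (1365/π) × (0.1528 + 0.8443) = 434.49 × 0.9971 = 433.23 W/m².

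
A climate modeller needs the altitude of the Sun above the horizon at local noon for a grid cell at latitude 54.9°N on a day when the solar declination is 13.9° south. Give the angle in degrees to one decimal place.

At local solar noon the hour angle is zero, so the elevation is 90° − |φ − δ| = 90° − |54.9° − (-13.9°)| = 90° − 68.8° = 21.2°.

21.2°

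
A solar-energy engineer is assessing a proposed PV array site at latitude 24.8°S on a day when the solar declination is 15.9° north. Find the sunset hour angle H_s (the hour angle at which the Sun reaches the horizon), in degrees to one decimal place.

−tan φ tan δ = −(-0.4621)(0.2849) = 0.1317; H_s = arccos(0.1317) = 82.43°.

82.4°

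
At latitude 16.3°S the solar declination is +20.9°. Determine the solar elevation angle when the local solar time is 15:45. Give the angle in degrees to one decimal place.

Hour angle H = 15° × (15.75 − 12) = 56.25°.
With φ = -16.3°, δ = 20.9°, H = 56.25°: sin φ sin δ = -0.1001, cos φ cos δ cos H = 0.4982, so cos θ_z = 0.3981.
θ_z = arccos(0.3981) = 66.54°, so the elevation is 90° − 66.54° = 23.46°.

23.5°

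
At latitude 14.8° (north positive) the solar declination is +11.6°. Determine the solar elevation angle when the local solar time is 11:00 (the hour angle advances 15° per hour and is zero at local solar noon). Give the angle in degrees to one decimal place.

Hour angle H = 15° × (11 − 12) = -15.00°.
cos θ_z = sin(14.8°) sin(11.6°) + cos(14.8°) cos(11.6°) cos(-15.00°) = 0.0514 + 0.9148 = 0.9662.
θ_z = arccos(0.9662) = 14.94°, so the elevation is 90° − 14.94° = 75.06°.

75.1°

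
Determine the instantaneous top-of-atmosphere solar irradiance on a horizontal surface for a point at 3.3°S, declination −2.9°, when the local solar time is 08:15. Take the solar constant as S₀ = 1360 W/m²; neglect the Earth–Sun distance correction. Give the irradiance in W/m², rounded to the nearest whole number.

Hour angle H = 15° × (8.25 − 12) = -56.25°.
With φ = -3.3°, δ = -2.9°, H = -56.25°: sin φ sin δ = 0.0029, cos φ cos δ cos H = 0.5539, so cos θ_z = 0.5568.
Top-of-atmosphere irradiance = S₀ cos θ_z = 1360 × 0.5568 = 757.25 W/m².

757 W/m²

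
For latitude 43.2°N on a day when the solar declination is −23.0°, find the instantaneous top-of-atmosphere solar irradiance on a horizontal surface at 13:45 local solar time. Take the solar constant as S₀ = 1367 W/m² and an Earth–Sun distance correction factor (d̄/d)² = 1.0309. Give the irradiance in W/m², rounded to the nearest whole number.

471 W/m²

Hour angle H = 15° × (13.75 − 12) = 26.25°.
cos θ_z = sin φ sin δ + cos φ cos δ cos H = (0.6845)(-0.3907) + (0.7290)(0.9205)(0.8969) = 0.3344.
Top-of-atmosphere irradiance = S₀ (d̄/d)² cos θ_z = 1367 × 1.0309 × 0.3344 = 471.25 W/m².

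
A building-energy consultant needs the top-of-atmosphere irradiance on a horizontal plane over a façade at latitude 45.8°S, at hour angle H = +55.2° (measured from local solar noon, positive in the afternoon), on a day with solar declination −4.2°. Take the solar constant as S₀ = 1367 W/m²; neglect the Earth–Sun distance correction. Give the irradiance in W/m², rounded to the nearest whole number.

614 W/m²

cos θ_z = sin φ sin δ + cos φ cos δ cos H = (-0.7169)(-0.0732) + (0.6972)(0.9973)(0.5707) = 0.4493.
Top-of-atmosphere irradiance = S₀ cos θ_z = 1367 × 0.4493 = 614.19 W/m².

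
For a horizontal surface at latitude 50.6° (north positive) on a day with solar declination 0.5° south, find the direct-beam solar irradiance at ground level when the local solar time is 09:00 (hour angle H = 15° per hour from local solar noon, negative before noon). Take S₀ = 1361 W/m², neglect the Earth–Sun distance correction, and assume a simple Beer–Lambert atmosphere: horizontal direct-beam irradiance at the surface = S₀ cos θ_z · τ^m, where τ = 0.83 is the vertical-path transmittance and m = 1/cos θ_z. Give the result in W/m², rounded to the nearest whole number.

395 W/m²

Hour angle H = 15° × (9 − 12) = -45.00°.
cos θ_z = sin(50.6°) sin(-0.5°) + cos(50.6°) cos(-0.5°) cos(-45.00°) = -0.0067 + 0.4488 = 0.4421.
Air mass m = 1/cos θ_z = 1/0.4421 = 2.262; τ^m = 0.83^2.262 = 0.6561.
Surface direct beam = 1361 × 0.4421 × 0.6561 = 394.77 W/m².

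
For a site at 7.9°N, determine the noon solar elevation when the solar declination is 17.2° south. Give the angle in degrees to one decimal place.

At local solar noon the hour angle is zero, so the elevation is 90° − |φ − δ| = 90° − |7.9° − (-17.2°)| = 90° − 25.1° = 64.9°.

64.9°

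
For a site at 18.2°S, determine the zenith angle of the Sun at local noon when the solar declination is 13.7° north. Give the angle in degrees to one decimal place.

At local solar noon the hour angle is zero, so the zenith angle is |φ − δ| = |-18.2° − (13.7°)| = 31.9°.

31.9°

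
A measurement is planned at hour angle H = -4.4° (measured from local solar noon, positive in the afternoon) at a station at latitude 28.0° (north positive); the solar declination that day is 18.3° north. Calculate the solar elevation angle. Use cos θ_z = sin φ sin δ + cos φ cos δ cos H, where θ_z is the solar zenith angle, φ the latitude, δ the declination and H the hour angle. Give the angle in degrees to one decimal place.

79.5°

cos θ_z = sin(28.0°) sin(18.3°) + cos(28.0°) cos(18.3°) cos(-4.40°) = 0.1474 + 0.8358 = 0.9832.
θ_z = arccos(0.9832) = 10.52°, so the elevation is 90° − 10.52° = 79.48°.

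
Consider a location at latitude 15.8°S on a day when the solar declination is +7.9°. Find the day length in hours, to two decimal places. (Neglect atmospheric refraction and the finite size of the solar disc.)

11.70 hours

The sunset hour angle satisfies cos H_s = −tan φ tan δ = 0.0393, giving H_s = 87.75°.
Day length = 2 H_s / 15° h⁻¹ = 175.50° / 15 = 11.700 h.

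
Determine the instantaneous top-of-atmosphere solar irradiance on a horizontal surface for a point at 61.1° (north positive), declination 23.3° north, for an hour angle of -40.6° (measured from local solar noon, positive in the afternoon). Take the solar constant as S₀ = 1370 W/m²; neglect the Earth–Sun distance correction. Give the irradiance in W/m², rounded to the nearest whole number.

cos θ_z = sin(61.1°) sin(23.3°) + cos(61.1°) cos(23.3°) cos(-40.60°) = 0.3463 + 0.3370 = 0.6833.
Top-of-atmosphere irradiance = S₀ cos θ_z = 1370 × 0.6833 = 936.12 W/m².

936 W/m²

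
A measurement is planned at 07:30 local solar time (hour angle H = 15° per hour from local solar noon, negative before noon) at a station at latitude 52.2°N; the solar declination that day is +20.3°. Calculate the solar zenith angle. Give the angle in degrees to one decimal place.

Hour angle H = 15° × (7.5 − 12) = -67.50°.
With φ = 52.2°, δ = 20.3°, H = -67.50°: sin φ sin δ = 0.2741, cos φ cos δ cos H = 0.2200, so cos θ_z = 0.4941.
θ_z = arccos(0.4941) = 60.39°.

60.4°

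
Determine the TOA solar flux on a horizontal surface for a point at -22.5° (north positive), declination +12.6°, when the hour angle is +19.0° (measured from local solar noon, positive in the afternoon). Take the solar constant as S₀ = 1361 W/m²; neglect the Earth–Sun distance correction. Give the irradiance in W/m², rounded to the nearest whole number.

1047 W/m²

cos θ_z = sin(-22.5°) sin(12.6°) + cos(-22.5°) cos(12.6°) cos(19.00°) = -0.0835 + 0.8525 = 0.7690.
Top-of-atmosphere irradiance = S₀ cos θ_z = 1361 × 0.7690 = 1046.61 W/m².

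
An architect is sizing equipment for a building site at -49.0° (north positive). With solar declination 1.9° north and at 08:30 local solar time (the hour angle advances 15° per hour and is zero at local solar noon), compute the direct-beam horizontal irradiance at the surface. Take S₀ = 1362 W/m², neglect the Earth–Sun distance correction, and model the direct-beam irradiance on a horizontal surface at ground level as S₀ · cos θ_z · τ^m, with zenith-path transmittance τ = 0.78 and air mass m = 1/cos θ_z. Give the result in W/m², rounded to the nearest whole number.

Hour angle H = 15° × (8.5 − 12) = -52.50°.
cos θ_z = sin(-49.0°) sin(1.9°) + cos(-49.0°) cos(1.9°) cos(-52.50°) = -0.0250 + 0.3992 = 0.3742.
Air mass m = 1/cos θ_z = 1/0.3742 = 2.672; τ^m = 0.78^2.672 = 0.5148.
Surface direct beam = 1362 × 0.3742 × 0.5148 = 262.37 W/m².

262 W/m²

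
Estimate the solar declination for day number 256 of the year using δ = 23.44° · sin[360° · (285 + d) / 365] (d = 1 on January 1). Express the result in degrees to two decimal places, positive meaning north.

360 × (285 + 256) / 365 = 533.589°; sin(533.589°) = 0.1117.
δ = 23.44 × 0.1117 = 2.618° ≈ +2.62°.

+2.62°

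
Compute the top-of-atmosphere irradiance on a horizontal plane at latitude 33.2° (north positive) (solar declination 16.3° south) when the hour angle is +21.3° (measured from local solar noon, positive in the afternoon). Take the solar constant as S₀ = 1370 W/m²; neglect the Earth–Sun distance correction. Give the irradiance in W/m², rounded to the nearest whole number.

With φ = 33.2°, δ = -16.3°, H = 21.30°: sin φ sin δ = -0.1537, cos φ cos δ cos H = 0.7483, so cos θ_z = 0.5946.
Top-of-atmosphere irradiance = S₀ cos θ_z = 1370 × 0.5946 = 814.60 W/m².

815 W/m²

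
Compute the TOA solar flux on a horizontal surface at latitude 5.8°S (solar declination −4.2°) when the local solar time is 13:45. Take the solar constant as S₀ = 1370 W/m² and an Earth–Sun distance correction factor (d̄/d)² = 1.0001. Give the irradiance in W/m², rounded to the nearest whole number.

1229 W/m²

Hour angle H = 15° × (13.75 − 12) = 26.25°.
cos θ_z = sin(-5.8°) sin(-4.2°) + cos(-5.8°) cos(-4.2°) cos(26.25°) = 0.0074 + 0.8899 = 0.8973.
Top-of-atmosphere irradiance = S₀ (d̄/d)² cos θ_z = 1370 × 1.0001 × 0.8973 = 1229.42 W/m².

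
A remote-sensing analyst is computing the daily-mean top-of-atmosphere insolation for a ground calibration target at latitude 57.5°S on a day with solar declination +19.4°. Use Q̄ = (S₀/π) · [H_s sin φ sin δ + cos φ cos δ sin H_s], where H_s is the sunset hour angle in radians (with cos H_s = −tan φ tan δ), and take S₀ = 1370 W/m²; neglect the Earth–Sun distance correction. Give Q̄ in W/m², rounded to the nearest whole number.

64 W/m²

−tan φ tan δ = −(-1.5697)(0.3522) = 0.5528; H_s = arccos(0.5528) = 56.44°. In radians, H_s = 0.9851.
H_s sin φ sin δ = 0.9851 × -0.8434 × 0.3322 = -0.2760.
cos φ cos δ sin H_s = 0.5373 × 0.9432 × 0.8333 = 0.4223.
Q̄ = (1370/π) × (-0.2760 + 0.4223) = 436.08 × 0.1463 = 63.80 W/m².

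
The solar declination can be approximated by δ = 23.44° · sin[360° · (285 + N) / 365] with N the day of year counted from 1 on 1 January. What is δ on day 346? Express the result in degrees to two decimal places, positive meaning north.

360 × (285 + 346) / 365 = 622.356°; sin(622.356°) = -0.9911.
δ = 23.44 × -0.9911 = -23.231° ≈ -23.23°.

-23.23°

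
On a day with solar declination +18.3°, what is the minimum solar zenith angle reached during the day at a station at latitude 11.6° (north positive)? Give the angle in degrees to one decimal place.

6.7°

At local solar noon the hour angle is zero, so the zenith angle is |φ − δ| = |11.6° − (18.3°)| = 6.7°.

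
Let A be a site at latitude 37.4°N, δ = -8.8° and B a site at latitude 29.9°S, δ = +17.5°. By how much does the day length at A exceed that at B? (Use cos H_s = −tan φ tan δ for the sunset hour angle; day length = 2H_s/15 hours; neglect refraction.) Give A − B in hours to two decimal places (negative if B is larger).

+0.49 h

A: H_s = arccos(−tan 37.4° · tan -8.8°) = 83.20°, so 2H_s/15 = 11.0933 h.
B: H_s = arccos(−tan -29.9° · tan 17.5°) = 79.55°, so 2H_s/15 = 10.6067 h.
A − B = 11.0933 − 10.6067 = 0.4866 h.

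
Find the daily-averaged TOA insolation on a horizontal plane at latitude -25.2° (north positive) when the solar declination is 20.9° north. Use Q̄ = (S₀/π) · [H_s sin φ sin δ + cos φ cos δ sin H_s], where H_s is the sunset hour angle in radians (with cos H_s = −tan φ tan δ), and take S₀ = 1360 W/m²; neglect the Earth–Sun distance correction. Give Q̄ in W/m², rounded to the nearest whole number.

The sunset hour angle satisfies cos H_s = −tan φ tan δ = 0.1797, giving H_s = 79.65°. In radians, H_s = 1.3902.
H_s sin φ sin δ = 1.3902 × -0.4258 × 0.3567 = -0.2111.
cos φ cos δ sin H_s = 0.9048 × 0.9342 × 0.9837 = 0.8315.
Q̄ = (1360/π) × (-0.2111 + 0.8315) = 432.90 × 0.6204 = 268.57 W/m².

269 W/m²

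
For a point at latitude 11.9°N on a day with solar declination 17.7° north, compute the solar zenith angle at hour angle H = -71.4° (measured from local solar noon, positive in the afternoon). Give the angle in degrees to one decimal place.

68.9°

With φ = 11.9°, δ = 17.7°, H = -71.40°: sin φ sin δ = 0.0627, cos φ cos δ cos H = 0.2973, so cos θ_z = 0.3600.
θ_z = arccos(0.3600) = 68.90°.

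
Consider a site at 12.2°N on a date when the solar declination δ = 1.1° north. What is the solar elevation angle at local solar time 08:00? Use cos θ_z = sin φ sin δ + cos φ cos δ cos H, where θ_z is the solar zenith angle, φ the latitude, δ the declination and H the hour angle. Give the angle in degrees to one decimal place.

29.5°

Hour angle H = 15° × (8 − 12) = -60.00°.
cos θ_z = sin φ sin δ + cos φ cos δ cos H = (0.2113)(0.0192) + (0.9774)(0.9998)(0.5000) = 0.4927.
θ_z = arccos(0.4927) = 60.48°, so the elevation is 90° − 60.48° = 29.52°.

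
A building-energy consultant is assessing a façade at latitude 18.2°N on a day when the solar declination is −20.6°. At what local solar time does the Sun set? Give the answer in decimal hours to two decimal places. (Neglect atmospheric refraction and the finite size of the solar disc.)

17.53 h

cos H_s = −tan(18.2°) · tan(-20.6°) = 0.1236, so H_s = arccos(0.1236) = 82.90°.
Sunset is at 12 + H_s/15 = 12 + 5.527 = 17.527 h local solar time.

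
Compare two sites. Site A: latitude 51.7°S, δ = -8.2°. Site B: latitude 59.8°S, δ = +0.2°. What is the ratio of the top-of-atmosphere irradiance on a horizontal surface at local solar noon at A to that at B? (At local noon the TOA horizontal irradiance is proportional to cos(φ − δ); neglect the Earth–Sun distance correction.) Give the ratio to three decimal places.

A: cos θ_z = cos(-51.7° − (-8.2°)) = 0.7254.
B: cos θ_z = cos(-59.8° − (0.2°)) = 0.5000.
Ratio A/B = 0.7254 / 0.5000 = 1.4508.

1.451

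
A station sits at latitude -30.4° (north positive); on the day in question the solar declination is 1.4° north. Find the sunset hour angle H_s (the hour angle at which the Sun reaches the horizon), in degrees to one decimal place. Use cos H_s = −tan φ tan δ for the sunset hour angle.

89.2°

cos H_s = −tan(-30.4°) · tan(1.4°) = 0.0143, so H_s = arccos(0.0143) = 89.18°.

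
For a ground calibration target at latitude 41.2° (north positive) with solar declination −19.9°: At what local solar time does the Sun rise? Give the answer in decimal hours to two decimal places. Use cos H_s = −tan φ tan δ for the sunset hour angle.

7.23 h

The sunset hour angle satisfies cos H_s = −tan φ tan δ = 0.3169, giving H_s = 71.52°.
Sunrise is at 12 − H_s/15 = 12 − 4.768 = 7.232 h local solar time.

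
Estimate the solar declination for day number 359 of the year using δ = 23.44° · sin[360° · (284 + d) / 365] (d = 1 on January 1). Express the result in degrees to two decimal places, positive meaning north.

360 × (284 + 359) / 365 = 634.192°; sin(634.192°) = -0.9973.
δ = 23.44 × -0.9973 = -23.377° ≈ -23.38°.

-23.38°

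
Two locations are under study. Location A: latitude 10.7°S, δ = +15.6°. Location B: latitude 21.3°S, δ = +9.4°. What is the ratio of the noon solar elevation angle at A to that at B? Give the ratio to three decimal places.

A: 90° − |-10.7 − (15.6)| = 63.70°.
B: 90° − |-21.3 − (9.4)| = 59.30°.
Ratio A/B = 63.7000 / 59.3000 = 1.0742.

1.074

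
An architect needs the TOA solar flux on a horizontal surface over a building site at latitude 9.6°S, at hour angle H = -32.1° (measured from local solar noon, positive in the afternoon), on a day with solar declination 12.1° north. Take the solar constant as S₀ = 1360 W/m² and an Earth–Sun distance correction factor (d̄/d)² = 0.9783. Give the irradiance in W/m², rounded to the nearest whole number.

1040 W/m²

cos θ_z = sin(-9.6°) sin(12.1°) + cos(-9.6°) cos(12.1°) cos(-32.10°) = -0.0350 + 0.8167 = 0.7817.
Top-of-atmosphere irradiance = S₀ (d̄/d)² cos θ_z = 1360 × 0.9783 × 0.7817 = 1040.04 W/m².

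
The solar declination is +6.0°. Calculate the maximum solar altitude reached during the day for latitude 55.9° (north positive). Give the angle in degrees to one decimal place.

At local solar noon the hour angle is zero, so the elevation is 90° − |φ − δ| = 90° − |55.9° − (6.0°)| = 90° − 49.9° = 40.1°.

40.1°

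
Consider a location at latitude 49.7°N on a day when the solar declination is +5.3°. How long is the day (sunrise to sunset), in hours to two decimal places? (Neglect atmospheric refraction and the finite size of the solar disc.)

12.84 hours

−tan φ tan δ = −(1.1792)(0.0928) = -0.1094; H_s = arccos(-0.1094) = 96.28°.
Day length = 2 H_s / 15° h⁻¹ = 192.56° / 15 = 12.837 h.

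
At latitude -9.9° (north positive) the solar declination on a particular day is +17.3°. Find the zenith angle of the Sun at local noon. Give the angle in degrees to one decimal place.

27.2°

At local solar noon the hour angle is zero, so the zenith angle is |φ − δ| = |-9.9° − (17.3°)| = 27.2°.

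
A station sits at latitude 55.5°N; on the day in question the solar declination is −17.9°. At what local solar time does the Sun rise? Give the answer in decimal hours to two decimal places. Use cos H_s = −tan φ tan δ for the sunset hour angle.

7.87 h

The sunset hour angle satisfies cos H_s = −tan φ tan δ = 0.4700, giving H_s = 61.97°.
Sunrise is at 12 − H_s/15 = 12 − 4.131 = 7.869 h local solar time.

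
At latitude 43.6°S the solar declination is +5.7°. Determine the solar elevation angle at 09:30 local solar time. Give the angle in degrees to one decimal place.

Hour angle H = 15° × (9.5 − 12) = -37.50°.
cos θ_z = sin(-43.6°) sin(5.7°) + cos(-43.6°) cos(5.7°) cos(-37.50°) = -0.0685 + 0.5717 = 0.5032.
θ_z = arccos(0.5032) = 59.79°, so the elevation is 90° − 59.79° = 30.21°.

30.2°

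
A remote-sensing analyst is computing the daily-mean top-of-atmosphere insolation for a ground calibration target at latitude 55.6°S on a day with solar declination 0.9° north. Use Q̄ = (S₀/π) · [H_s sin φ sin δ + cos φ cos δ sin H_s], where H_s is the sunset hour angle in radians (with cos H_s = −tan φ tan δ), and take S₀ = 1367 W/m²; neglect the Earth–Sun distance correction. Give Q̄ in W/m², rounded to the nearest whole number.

237 W/m²

The sunset hour angle satisfies cos H_s = −tan φ tan δ = 0.0229, giving H_s = 88.69°. In radians, H_s = 1.5479.
H_s sin φ sin δ = 1.5479 × -0.8251 × 0.0157 = -0.0201.
cos φ cos δ sin H_s = 0.5650 × 0.9999 × 0.9997 = 0.5648.
Q̄ = (1367/π) × (-0.0201 + 0.5648) = 435.13 × 0.5447 = 237.02 W/m².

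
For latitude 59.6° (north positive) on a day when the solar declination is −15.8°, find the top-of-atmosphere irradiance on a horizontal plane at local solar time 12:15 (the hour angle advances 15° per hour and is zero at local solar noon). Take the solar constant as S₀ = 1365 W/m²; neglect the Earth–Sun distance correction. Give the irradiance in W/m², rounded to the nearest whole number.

343 W/m²

Hour angle H = 15° × (12.25 − 12) = 3.75°.
cos θ_z = sin φ sin δ + cos φ cos δ cos H = (0.8625)(-0.2723) + (0.5060)(0.9622)(0.9979) = 0.2510.
Top-of-atmosphere irradiance = S₀ cos θ_z = 1365 × 0.2510 = 342.62 W/m².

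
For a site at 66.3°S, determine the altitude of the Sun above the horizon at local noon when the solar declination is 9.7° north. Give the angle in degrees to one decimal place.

At local solar noon the hour angle is zero, so the elevation is 90° − |φ − δ| = 90° − |-66.3° − (9.7°)| = 90° − 76.0° = 14.0°.

14.0°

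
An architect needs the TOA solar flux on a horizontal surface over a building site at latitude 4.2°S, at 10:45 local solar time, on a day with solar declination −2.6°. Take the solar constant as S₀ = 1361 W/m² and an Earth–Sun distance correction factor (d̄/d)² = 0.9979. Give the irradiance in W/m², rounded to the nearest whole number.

Hour angle H = 15° × (10.75 − 12) = -18.75°.
cos θ_z = sin φ sin δ + cos φ cos δ cos H = (-0.0732)(-0.0454) + (0.9973)(0.9990)(0.9469) = 0.9467.
Top-of-atmosphere irradiance = S₀ (d̄/d)² cos θ_z = 1361 × 0.9979 × 0.9467 = 1285.75 W/m².

1286 W/m²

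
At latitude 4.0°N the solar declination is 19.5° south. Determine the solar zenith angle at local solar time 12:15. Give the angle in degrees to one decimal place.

23.8°

Hour angle H = 15° × (12.25 − 12) = 3.75°.
With φ = 4.0°, δ = -19.5°, H = 3.75°: sin φ sin δ = -0.0233, cos φ cos δ cos H = 0.9383, so cos θ_z = 0.9150.
θ_z = arccos(0.9150) = 23.79°.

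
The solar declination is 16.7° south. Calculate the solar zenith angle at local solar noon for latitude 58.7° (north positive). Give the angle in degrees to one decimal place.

75.4°

At local solar noon the hour angle is zero, so the zenith angle is |φ − δ| = |58.7° − (-16.7°)| = 75.4°.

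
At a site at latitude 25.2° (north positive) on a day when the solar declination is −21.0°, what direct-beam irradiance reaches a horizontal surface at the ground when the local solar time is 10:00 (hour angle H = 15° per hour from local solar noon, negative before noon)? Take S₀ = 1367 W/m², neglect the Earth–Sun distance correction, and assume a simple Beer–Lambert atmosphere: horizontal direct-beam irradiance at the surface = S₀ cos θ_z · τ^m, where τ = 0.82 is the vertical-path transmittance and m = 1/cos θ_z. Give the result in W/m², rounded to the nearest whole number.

562 W/m²

Hour angle H = 15° × (10 − 12) = -30.00°.
cos θ_z = sin(25.2°) sin(-21.0°) + cos(25.2°) cos(-21.0°) cos(-30.00°) = -0.1526 + 0.7316 = 0.5790.
Air mass m = 1/cos θ_z = 1/0.5790 = 1.727; τ^m = 0.82^1.727 = 0.7098.
Surface direct beam = 1367 × 0.5790 × 0.7098 = 561.80 W/m².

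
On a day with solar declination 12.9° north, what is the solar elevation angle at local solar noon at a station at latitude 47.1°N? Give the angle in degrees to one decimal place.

55.8°

At local solar noon the hour angle is zero, so the elevation is 90° − |φ − δ| = 90° − |47.1° − (12.9°)| = 90° − 34.2° = 55.8°.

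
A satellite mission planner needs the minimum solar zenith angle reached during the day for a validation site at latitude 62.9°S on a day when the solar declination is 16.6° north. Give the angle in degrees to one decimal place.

At local solar noon the hour angle is zero, so the zenith angle is |φ − δ| = |-62.9° − (16.6°)| = 79.5°.

79.5°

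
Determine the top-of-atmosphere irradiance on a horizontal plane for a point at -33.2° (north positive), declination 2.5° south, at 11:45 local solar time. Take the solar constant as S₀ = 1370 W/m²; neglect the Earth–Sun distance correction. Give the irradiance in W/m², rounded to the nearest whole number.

Hour angle H = 15° × (11.75 − 12) = -3.75°.
cos θ_z = sin φ sin δ + cos φ cos δ cos H = (-0.5476)(-0.0436) + (0.8368)(0.9990)(0.9979) = 0.8581.
Top-of-atmosphere irradiance = S₀ cos θ_z = 1370 × 0.8581 = 1175.60 W/m².

1176 W/m²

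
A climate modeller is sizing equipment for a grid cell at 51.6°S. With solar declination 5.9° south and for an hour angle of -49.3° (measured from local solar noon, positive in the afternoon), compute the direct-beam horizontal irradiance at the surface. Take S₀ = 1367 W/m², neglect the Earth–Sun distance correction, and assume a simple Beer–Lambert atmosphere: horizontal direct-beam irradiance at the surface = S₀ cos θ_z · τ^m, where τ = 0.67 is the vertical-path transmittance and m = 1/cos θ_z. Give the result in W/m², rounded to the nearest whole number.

cos θ_z = sin(-51.6°) sin(-5.9°) + cos(-51.6°) cos(-5.9°) cos(-49.30°) = 0.0806 + 0.4029 = 0.4835.
Air mass m = 1/cos θ_z = 1/0.4835 = 2.068; τ^m = 0.67^2.068 = 0.4368.
Surface direct beam = 1367 × 0.4835 × 0.4368 = 288.70 W/m².

289 W/m²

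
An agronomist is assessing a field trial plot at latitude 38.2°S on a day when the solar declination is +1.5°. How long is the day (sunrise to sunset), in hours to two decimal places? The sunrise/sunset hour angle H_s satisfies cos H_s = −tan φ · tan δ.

11.84 hours

cos H_s = −tan(-38.2°) · tan(1.5°) = 0.0206, so H_s = arccos(0.0206) = 88.82°.
Day length = 2 H_s / 15° h⁻¹ = 177.64° / 15 = 11.843 h.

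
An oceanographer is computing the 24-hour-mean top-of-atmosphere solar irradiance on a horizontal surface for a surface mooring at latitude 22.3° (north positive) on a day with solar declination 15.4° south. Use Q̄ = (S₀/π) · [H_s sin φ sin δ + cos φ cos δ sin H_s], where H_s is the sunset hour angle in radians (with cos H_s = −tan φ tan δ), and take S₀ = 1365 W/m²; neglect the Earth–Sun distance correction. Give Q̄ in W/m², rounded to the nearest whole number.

321 W/m²

cos H_s = −tan(22.3°) · tan(-15.4°) = 0.1130, so H_s = arccos(0.1130) = 83.51°. In radians, H_s = 1.4575.
H_s sin φ sin δ = 1.4575 × 0.3795 × -0.2656 = -0.1469.
cos φ cos δ sin H_s = 0.9252 × 0.9641 × 0.9936 = 0.8863.
Q̄ = (1365/π) × (-0.1469 + 0.8863) = 434.49 × 0.7394 = 321.26 W/m².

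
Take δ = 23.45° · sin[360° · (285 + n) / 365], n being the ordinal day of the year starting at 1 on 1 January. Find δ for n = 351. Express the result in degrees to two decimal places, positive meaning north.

360 × (285 + 351) / 365 = 627.288°; sin(627.288°) = -0.9989.
δ = 23.45 × -0.9989 = -23.424° ≈ -23.42°.

-23.42°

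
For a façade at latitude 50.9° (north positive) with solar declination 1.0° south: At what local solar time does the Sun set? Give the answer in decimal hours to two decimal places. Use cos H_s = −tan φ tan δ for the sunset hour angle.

17.92 h

−tan φ tan δ = −(1.2305)(-0.0175) = 0.0215; H_s = arccos(0.0215) = 88.77°.
Sunset is at 12 + H_s/15 = 12 + 5.918 = 17.918 h local solar time.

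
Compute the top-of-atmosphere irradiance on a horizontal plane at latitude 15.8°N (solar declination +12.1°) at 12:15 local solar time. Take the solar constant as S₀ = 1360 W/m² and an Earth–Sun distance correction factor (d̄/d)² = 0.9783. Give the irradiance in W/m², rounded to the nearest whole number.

1325 W/m²

Hour angle H = 15° × (12.25 − 12) = 3.75°.
With φ = 15.8°, δ = 12.1°, H = 3.75°: sin φ sin δ = 0.0571, cos φ cos δ cos H = 0.9388, so cos θ_z = 0.9959.
Top-of-atmosphere irradiance = S₀ (d̄/d)² cos θ_z = 1360 × 0.9783 × 0.9959 = 1325.03 W/m².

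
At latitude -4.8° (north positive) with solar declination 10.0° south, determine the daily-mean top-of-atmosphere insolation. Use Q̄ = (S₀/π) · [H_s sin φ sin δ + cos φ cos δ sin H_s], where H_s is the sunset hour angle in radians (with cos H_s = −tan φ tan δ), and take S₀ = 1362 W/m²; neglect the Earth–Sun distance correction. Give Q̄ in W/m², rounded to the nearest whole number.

435 W/m²

−tan φ tan δ = −(-0.0840)(-0.1763) = -0.0148; H_s = arccos(-0.0148) = 90.85°. In radians, H_s = 1.5856.
H_s sin φ sin δ = 1.5856 × -0.0837 × -0.1736 = 0.0230.
cos φ cos δ sin H_s = 0.9965 × 0.9848 × 0.9999 = 0.9813.
Q̄ = (1362/π) × (0.0230 + 0.9813) = 433.54 × 1.0043 = 435.40 W/m².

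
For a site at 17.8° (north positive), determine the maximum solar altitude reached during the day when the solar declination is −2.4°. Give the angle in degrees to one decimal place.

At local solar noon the hour angle is zero, so the elevation is 90° − |φ − δ| = 90° − |17.8° − (-2.4°)| = 90° − 20.2° = 69.8°.

69.8°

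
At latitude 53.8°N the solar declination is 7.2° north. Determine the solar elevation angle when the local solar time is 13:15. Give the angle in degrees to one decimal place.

41.0°

Hour angle H = 15° × (13.25 − 12) = 18.75°.
cos θ_z = sin(53.8°) sin(7.2°) + cos(53.8°) cos(7.2°) cos(18.75°) = 0.1011 + 0.5549 = 0.6560.
θ_z = arccos(0.6560) = 49.00°, so the elevation is 90° − 49.00° = 41.00°.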